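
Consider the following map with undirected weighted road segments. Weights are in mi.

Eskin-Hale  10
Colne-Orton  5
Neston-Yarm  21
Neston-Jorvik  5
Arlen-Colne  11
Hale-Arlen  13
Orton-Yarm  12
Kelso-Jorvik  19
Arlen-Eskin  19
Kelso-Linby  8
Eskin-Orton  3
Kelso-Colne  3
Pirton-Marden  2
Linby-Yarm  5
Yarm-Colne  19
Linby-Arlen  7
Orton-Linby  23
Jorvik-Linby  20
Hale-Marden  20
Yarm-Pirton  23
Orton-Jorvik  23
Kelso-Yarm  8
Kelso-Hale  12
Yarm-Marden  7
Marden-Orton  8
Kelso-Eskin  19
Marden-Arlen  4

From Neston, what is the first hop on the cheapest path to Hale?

Jorvik

Enumerating some paths:
Neston–Jorvik–Orton–Eskin–Hale: 5+23+3+10 = 41
Neston–Jorvik–Kelso–Hale: 5+19+12 = 36
Cheapest is Neston–Jorvik–Kelso–Hale at 36 mi.
So from Neston the first move is to Jorvik.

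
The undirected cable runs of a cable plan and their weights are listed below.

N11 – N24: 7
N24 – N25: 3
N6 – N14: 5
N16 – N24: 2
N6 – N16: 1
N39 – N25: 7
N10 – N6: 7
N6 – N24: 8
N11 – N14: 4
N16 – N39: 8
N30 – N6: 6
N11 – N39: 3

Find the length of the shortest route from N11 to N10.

Settle nodes by increasing distance from N11:
N11: 0
N39: 3  (via N11)
N14: 4  (via N11)
N24: 7  (via N11)
N16: 9  (via N24)
N6: 9  (via N14)
N25: 10  (via N39)
N30: 15  (via N6)
N10: 16  (via N6)
Shortest route: N11–N14–N6–N10 = 16.

16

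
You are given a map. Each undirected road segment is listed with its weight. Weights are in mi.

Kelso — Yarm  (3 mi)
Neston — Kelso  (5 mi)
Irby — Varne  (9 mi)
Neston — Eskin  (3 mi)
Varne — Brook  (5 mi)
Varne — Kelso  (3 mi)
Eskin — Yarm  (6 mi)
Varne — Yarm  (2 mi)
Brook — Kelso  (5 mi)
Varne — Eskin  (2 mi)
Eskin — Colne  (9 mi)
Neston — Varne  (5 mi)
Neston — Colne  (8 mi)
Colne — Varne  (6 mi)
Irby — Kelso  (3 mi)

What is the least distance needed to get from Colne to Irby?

12 mi

Candidate routes:
Colne - Varne - Kelso - Irby: 6+3+3 = 12
Colne - Varne - Yarm - Kelso - Irby: 6+2+3+3 = 14
The minimum is 12 mi via Colne - Varne - Kelso - Irby.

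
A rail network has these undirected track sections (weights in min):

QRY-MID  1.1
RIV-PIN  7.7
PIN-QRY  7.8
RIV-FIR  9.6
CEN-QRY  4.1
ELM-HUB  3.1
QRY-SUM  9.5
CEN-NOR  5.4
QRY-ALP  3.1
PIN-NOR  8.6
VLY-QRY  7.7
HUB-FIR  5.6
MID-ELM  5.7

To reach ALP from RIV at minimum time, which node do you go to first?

PIN

Candidate routes:
RIV - PIN - NOR - CEN - QRY - ALP: 7.7+8.6+5.4+4.1+3.1 = 28.9
RIV - FIR - HUB - ELM - MID - QRY - ALP: 9.6+5.6+3.1+5.7+1.1+3.1 = 28.2
RIV - PIN - QRY - ALP: 7.7+7.8+3.1 = 18.6
Cheapest is RIV - PIN - QRY - ALP at 18.6 min.
So from RIV the first move is to PIN.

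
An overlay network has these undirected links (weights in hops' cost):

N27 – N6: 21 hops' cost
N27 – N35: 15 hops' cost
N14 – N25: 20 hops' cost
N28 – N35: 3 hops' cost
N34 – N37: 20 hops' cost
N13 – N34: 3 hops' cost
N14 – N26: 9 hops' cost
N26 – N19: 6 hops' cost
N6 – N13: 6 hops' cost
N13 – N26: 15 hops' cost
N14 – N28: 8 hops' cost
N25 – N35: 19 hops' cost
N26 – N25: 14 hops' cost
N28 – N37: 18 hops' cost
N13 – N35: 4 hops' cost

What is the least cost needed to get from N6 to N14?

Candidate routes:
N6 → N13 → N26 → N14: 6+15+9 = 30
N6 → N13 → N35 → N25 → N14: 6+4+19+20 = 49
N6 → N13 → N35 → N28 → N14: 6+4+3+8 = 21
N6 → N27 → N35 → N28 → N14: 21+15+3+8 = 47
Cheapest is N6 → N13 → N35 → N28 → N14 at 21 hops' cost.

21 hops' cost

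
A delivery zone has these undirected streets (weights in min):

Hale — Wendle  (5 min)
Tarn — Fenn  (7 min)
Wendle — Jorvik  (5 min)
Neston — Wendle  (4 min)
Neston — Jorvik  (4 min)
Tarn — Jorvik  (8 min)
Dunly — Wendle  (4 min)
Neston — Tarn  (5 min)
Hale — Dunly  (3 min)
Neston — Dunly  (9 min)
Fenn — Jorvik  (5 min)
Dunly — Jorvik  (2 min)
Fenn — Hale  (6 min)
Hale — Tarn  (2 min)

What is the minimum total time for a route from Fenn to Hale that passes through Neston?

16 min

Best Fenn to Neston: Fenn–Jorvik–Neston costing 9
Best Neston to Hale: Neston–Tarn–Hale costing 7
Total via Neston: 9 + 7 = 16 min.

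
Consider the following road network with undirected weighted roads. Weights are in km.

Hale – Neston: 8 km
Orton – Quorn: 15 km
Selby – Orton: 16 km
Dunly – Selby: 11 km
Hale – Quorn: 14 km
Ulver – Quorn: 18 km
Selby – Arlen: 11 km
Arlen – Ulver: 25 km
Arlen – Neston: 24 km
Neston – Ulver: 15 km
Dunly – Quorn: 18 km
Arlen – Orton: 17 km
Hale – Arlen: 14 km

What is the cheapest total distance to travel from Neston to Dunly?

Enumerating some paths:
Neston–Hale–Arlen–Selby–Dunly: 8+14+11+11 = 44
Neston–Ulver–Quorn–Dunly: 15+18+18 = 51
Neston–Hale–Quorn–Dunly: 8+14+18 = 40
Neston–Arlen–Selby–Dunly: 24+11+11 = 46
Cheapest is Neston–Hale–Quorn–Dunly at 40 km.

40 km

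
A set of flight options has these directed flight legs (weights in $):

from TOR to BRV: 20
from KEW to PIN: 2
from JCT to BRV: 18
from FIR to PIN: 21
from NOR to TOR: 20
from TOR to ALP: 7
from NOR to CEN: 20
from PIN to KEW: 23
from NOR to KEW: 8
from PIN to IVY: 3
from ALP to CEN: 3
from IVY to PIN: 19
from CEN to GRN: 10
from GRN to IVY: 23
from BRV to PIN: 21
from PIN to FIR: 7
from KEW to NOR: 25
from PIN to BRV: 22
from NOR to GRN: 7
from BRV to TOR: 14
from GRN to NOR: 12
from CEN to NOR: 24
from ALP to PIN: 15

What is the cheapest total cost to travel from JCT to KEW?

$62

Shortest distances from JCT:
JCT: 0
BRV: 18  (via JCT)
TOR: 32  (via BRV)
ALP: 39  (via TOR)
PIN: 39  (via BRV)
CEN: 42  (via ALP)
IVY: 42  (via PIN)
FIR: 46  (via PIN)
GRN: 52  (via CEN)
KEW: 62  (via PIN)
Shortest route: JCT–BRV–PIN–KEW = $62.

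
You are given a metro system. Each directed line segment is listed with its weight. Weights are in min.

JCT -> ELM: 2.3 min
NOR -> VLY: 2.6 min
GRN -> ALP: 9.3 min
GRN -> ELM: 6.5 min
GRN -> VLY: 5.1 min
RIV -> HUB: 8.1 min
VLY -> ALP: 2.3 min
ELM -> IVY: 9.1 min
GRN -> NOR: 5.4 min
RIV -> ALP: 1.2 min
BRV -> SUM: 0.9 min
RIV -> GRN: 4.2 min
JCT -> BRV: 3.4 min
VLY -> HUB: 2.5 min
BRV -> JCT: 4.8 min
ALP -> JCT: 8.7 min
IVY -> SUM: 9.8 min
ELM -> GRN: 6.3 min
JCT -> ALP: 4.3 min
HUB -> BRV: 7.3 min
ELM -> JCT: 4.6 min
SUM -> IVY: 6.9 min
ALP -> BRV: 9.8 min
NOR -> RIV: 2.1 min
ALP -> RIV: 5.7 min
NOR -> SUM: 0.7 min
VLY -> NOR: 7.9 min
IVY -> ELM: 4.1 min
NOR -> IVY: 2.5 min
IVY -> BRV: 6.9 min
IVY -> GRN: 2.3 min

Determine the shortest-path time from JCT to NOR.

Settle nodes by increasing distance from JCT:
JCT: 0
ELM: 2.3  (via JCT)
BRV: 3.4  (via JCT)
SUM: 4.3  (via BRV)
ALP: 4.3  (via JCT)
GRN: 8.6  (via ELM)
RIV: 10  (via ALP)
IVY: 11.2  (via SUM)
VLY: 13.7  (via GRN)
NOR: 14  (via GRN)
Shortest route: JCT → ELM → GRN → NOR = 14 min.

14 min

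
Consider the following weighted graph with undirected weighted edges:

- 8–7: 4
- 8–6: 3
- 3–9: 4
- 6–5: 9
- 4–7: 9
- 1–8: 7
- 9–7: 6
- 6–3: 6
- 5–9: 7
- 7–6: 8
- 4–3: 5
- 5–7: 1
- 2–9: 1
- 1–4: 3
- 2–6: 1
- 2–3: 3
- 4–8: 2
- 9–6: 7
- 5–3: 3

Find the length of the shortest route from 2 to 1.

Shortest distances from 2:
2: 0
6: 1  (via 2)
9: 1  (via 2)
3: 3  (via 2)
8: 4  (via 6)
4: 6  (via 8)
5: 6  (via 3)
7: 7  (via 9)
1: 9  (via 4)
Shortest route: 2 → 6 → 8 → 4 → 1 = 9.

9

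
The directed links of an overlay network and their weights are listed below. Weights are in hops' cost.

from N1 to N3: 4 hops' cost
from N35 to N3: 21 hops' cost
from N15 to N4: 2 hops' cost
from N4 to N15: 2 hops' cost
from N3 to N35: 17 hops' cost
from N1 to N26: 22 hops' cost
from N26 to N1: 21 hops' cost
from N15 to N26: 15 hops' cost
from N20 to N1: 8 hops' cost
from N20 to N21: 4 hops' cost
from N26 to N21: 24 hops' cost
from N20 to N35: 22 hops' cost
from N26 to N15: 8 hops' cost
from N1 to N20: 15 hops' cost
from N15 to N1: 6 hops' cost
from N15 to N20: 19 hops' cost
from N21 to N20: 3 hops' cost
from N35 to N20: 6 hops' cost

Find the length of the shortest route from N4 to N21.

25 hops' cost

Shortest distances from N4:
N4: 0
N15: 2  (via N4)
N1: 8  (via N15)
N3: 12  (via N1)
N26: 17  (via N15)
N20: 21  (via N15)
N21: 25  (via N20)
Shortest route: N4–N15–N20–N21 = 25 hops' cost.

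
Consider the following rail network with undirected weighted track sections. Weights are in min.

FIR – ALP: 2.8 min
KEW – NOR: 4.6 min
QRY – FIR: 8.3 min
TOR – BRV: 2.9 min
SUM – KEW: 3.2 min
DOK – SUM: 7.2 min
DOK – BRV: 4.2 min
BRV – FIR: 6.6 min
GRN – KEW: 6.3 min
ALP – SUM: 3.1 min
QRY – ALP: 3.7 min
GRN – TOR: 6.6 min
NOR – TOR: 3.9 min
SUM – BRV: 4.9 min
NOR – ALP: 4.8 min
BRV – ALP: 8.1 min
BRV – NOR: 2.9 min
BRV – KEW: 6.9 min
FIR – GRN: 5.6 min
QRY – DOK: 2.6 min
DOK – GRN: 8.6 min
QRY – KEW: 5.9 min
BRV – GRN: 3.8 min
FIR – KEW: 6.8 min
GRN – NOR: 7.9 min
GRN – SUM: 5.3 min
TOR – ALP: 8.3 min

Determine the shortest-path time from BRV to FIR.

Enumerating some paths:
BRV → NOR → ALP → FIR: 2.9+4.8+2.8 = 10.5
BRV → GRN → FIR: 3.8+5.6 = 9.4
BRV → FIR: 6.6 = 6.6
The minimum is 6.6 min via BRV → FIR.

6.6 min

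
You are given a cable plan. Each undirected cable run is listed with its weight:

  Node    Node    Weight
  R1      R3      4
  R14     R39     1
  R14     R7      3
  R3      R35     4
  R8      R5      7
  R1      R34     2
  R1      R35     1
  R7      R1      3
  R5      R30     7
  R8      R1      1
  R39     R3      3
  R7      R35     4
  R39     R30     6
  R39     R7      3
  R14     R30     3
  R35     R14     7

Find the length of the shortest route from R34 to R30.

11

Shortest distances from R34:
R34: 0
R1: 2  (via R34)
R35: 3  (via R1)
R8: 3  (via R1)
R7: 5  (via R1)
R3: 6  (via R1)
R39: 8  (via R7)
R14: 8  (via R7)
R5: 10  (via R8)
R30: 11  (via R14)
Shortest route: R34–R1–R7–R14–R30 = 11.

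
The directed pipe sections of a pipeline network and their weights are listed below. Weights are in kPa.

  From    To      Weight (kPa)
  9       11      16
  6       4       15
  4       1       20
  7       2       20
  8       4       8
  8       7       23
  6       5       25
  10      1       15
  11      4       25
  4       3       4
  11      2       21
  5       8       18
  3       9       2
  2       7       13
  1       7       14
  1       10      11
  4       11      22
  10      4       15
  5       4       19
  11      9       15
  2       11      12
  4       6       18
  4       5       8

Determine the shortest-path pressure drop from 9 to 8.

67 kPa

Shortest distances from 9:
9: 0
11: 16  (via 9)
2: 37  (via 11)
4: 41  (via 11)
3: 45  (via 4)
5: 49  (via 4)
7: 50  (via 2)
6: 59  (via 4)
1: 61  (via 4)
8: 67  (via 5)
Shortest route: 9 → 11 → 4 → 5 → 8 = 67 kPa.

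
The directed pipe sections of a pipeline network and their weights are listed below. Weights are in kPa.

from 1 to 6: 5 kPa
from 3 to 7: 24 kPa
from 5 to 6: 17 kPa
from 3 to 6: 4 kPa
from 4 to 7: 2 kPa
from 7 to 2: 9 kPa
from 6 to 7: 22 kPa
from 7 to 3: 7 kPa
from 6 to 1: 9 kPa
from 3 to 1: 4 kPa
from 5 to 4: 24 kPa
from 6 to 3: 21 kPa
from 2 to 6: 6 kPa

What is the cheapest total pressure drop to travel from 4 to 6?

Running Dijkstra from 4:
4: 0
7: 2  (via 4)
3: 9  (via 7)
2: 11  (via 7)
1: 13  (via 3)
6: 13  (via 3)
Shortest route: 4 → 7 → 3 → 6 = 13 kPa.

13 kPa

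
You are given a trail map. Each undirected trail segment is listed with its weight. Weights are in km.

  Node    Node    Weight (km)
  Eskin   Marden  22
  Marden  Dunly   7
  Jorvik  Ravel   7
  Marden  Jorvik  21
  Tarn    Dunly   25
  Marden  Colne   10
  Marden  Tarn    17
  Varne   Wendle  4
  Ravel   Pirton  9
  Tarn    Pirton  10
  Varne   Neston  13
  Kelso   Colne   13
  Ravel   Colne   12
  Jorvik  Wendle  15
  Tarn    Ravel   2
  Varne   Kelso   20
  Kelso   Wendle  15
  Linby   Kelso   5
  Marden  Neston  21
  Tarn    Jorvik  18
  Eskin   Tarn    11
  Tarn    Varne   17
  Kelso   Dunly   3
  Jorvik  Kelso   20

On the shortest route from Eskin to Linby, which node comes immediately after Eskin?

Marden

Candidate routes:
Eskin–Tarn–Marden–Dunly–Kelso–Linby: 11+17+7+3+5 = 43
Eskin–Tarn–Dunly–Kelso–Linby: 11+25+3+5 = 44
Eskin–Marden–Dunly–Kelso–Linby: 22+7+3+5 = 37
Eskin–Tarn–Ravel–Colne–Kelso–Linby: 11+2+12+13+5 = 43
Cheapest is Eskin–Marden–Dunly–Kelso–Linby at 37 km.
So from Eskin the first move is to Marden.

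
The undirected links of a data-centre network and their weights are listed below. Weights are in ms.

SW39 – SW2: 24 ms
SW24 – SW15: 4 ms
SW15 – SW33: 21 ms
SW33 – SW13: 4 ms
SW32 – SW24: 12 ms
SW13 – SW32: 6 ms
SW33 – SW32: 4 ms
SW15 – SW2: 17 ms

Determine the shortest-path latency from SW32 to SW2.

33 ms

Enumerating some paths:
SW32–SW33–SW15–SW2: 4+21+17 = 42
SW32–SW24–SW15–SW2: 12+4+17 = 33
The minimum is 33 ms via SW32–SW24–SW15–SW2.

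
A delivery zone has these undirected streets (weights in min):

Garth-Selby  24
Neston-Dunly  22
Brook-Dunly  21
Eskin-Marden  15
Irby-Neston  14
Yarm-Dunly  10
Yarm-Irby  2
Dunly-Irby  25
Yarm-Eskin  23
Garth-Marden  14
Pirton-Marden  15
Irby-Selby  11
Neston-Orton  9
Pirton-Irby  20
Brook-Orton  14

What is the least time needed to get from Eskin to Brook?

54 min

Candidate routes:
Eskin - Yarm - Irby - Dunly - Brook: 23+2+25+21 = 71
Eskin - Yarm - Dunly - Brook: 23+10+21 = 54
Eskin - Yarm - Irby - Neston - Orton - Brook: 23+2+14+9+14 = 62
Eskin - Yarm - Dunly - Neston - Orton - Brook: 23+10+22+9+14 = 78
Cheapest is Eskin - Yarm - Dunly - Brook at 54 min.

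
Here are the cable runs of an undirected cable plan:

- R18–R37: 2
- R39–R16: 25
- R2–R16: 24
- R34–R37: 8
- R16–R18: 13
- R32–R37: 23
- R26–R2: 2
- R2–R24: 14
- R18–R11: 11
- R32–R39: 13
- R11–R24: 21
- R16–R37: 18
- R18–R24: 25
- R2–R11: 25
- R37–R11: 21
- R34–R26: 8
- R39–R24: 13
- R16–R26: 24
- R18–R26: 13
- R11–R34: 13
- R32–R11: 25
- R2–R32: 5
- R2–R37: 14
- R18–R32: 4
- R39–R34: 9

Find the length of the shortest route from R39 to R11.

Compare a few routes:
R39–R34–R37–R18–R11: 9+8+2+11 = 30
R39–R24–R11: 13+21 = 34
R39–R34–R11: 9+13 = 22
R39–R32–R18–R11: 13+4+11 = 28
Cheapest is R39–R34–R11 at 22.

22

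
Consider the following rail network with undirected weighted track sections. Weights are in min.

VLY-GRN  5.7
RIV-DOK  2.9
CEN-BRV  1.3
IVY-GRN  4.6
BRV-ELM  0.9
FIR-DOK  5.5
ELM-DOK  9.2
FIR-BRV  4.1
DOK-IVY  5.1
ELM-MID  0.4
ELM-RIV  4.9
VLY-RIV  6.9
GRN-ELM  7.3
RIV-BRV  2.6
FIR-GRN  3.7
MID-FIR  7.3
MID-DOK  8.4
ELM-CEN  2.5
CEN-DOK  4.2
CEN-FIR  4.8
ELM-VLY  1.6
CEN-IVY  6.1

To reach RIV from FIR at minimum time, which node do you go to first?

BRV

Compare a few routes:
FIR - CEN - BRV - RIV: 4.8+1.3+2.6 = 8.7
FIR - DOK - RIV: 5.5+2.9 = 8.4
FIR - BRV - RIV: 4.1+2.6 = 6.7
The minimum is 6.7 min via FIR - BRV - RIV.
So from FIR the first move is to BRV.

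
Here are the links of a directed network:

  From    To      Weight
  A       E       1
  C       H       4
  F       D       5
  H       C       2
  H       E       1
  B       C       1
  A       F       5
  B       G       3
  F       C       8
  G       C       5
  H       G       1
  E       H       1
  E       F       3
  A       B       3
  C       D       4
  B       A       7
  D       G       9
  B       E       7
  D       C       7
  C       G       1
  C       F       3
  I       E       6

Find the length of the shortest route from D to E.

Settle nodes by increasing distance from D:
D: 0
C: 7  (via D)
G: 8  (via C)
F: 10  (via C)
H: 11  (via C)
E: 12  (via H)
Shortest route: D–C–H–E = 12.

12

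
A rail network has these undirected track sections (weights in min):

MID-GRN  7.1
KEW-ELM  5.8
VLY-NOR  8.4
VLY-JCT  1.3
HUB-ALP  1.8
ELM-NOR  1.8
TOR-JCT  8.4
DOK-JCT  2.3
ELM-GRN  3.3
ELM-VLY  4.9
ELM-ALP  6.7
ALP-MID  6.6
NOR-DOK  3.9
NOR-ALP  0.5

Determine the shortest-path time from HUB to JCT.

8.5 min

Compare a few routes:
HUB–ALP–NOR–DOK–JCT: 1.8+0.5+3.9+2.3 = 8.5
HUB–ALP–NOR–ELM–VLY–JCT: 1.8+0.5+1.8+4.9+1.3 = 10.3
Cheapest is HUB–ALP–NOR–DOK–JCT at 8.5 min.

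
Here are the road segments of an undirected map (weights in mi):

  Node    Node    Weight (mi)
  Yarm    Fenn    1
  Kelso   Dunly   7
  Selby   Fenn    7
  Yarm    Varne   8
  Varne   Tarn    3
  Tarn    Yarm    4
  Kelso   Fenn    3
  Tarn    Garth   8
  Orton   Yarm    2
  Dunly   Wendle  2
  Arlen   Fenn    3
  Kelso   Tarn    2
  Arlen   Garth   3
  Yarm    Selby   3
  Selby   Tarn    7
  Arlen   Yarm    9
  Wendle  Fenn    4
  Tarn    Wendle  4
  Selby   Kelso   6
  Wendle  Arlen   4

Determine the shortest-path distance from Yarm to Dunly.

7 mi

Shortest distances from Yarm:
Yarm: 0
Fenn: 1  (via Yarm)
Orton: 2  (via Yarm)
Selby: 3  (via Yarm)
Arlen: 4  (via Fenn)
Tarn: 4  (via Yarm)
Kelso: 4  (via Fenn)
Wendle: 5  (via Fenn)
Garth: 7  (via Arlen)
Varne: 7  (via Tarn)
Dunly: 7  (via Wendle)
Shortest route: Yarm → Fenn → Wendle → Dunly = 7 mi.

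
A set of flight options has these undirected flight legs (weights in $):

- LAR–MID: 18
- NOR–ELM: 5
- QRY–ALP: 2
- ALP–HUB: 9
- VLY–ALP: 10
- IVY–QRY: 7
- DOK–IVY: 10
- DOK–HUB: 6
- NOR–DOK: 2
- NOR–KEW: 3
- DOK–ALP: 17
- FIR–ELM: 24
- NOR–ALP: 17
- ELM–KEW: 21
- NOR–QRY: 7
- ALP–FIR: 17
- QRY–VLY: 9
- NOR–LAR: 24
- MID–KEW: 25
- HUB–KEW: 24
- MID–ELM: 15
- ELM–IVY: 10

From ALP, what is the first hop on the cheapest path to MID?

QRY

Enumerating some paths:
ALP–QRY–NOR–KEW–MID: 2+7+3+25 = 37
ALP–QRY–IVY–ELM–MID: 2+7+10+15 = 34
ALP–HUB–DOK–NOR–ELM–MID: 9+6+2+5+15 = 37
ALP–QRY–NOR–ELM–MID: 2+7+5+15 = 29
Cheapest is ALP–QRY–NOR–ELM–MID at $29.
So from ALP the first move is to QRY.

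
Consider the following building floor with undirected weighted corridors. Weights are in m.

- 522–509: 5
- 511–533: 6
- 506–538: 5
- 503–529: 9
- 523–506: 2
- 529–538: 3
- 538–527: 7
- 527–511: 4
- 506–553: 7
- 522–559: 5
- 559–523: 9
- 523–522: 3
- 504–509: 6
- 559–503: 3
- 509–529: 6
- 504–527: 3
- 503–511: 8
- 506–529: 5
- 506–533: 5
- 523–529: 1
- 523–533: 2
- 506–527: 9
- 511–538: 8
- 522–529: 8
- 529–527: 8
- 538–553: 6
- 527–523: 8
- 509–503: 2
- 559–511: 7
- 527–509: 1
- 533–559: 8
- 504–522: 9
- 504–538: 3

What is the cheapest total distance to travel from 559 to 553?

17 m

Candidate routes:
559 → 522 → 523 → 506 → 553: 5+3+2+7 = 17
559 → 503 → 509 → 527 → 504 → 538 → 553: 3+2+1+3+3+6 = 18
Cheapest is 559 → 522 → 523 → 506 → 553 at 17 m.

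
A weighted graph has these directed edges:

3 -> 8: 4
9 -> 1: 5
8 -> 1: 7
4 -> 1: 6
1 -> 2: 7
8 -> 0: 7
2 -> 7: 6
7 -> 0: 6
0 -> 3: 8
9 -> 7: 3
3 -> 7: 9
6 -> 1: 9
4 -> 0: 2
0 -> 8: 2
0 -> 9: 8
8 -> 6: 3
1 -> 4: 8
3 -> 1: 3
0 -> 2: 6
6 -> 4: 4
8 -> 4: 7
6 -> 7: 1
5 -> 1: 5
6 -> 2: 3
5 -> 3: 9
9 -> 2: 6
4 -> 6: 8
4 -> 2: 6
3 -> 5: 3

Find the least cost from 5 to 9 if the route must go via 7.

Shortest 5→7: 5 → 3 → 8 → 6 → 7 = 17
Shortest 7→9: 7 → 0 → 9 = 14
Total via 7: 17 + 14 = 31.

31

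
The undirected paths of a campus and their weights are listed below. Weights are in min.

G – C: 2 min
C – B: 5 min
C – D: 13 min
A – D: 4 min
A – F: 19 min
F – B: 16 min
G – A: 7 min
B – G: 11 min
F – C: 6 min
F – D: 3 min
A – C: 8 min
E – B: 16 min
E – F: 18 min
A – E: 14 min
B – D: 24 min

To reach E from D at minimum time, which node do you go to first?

Candidate routes:
D - F - C - B - E: 3+6+5+16 = 30
D - F - E: 3+18 = 21
D - A - E: 4+14 = 18
The minimum is 18 min via D - A - E.
So from D the first move is to A.

A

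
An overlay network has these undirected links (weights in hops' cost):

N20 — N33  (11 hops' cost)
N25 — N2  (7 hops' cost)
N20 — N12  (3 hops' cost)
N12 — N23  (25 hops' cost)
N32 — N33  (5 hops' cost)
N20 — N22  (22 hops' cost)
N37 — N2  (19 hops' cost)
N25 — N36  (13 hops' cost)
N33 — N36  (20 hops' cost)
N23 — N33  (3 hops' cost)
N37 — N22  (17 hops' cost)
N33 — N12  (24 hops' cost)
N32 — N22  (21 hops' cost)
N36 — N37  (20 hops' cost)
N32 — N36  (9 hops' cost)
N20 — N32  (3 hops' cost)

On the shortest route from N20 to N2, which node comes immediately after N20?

N32

Compare a few routes:
N20–N33–N32–N36–N25–N2: 11+5+9+13+7 = 45
N20–N32–N36–N25–N2: 3+9+13+7 = 32
N20–N32–N33–N36–N25–N2: 3+5+20+13+7 = 48
The minimum is 32 hops' cost via N20–N32–N36–N25–N2.
So from N20 the first move is to N32.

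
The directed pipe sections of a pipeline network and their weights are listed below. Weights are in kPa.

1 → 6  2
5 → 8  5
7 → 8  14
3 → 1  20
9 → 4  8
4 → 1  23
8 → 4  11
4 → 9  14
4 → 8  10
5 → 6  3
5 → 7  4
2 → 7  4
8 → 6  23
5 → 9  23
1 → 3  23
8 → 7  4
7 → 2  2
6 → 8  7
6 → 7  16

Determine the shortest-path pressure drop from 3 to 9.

54 kPa

Shortest distances from 3:
3: 0
1: 20  (via 3)
6: 22  (via 1)
8: 29  (via 6)
7: 33  (via 8)
2: 35  (via 7)
4: 40  (via 8)
9: 54  (via 4)
Shortest route: 3 → 1 → 6 → 8 → 4 → 9 = 54 kPa.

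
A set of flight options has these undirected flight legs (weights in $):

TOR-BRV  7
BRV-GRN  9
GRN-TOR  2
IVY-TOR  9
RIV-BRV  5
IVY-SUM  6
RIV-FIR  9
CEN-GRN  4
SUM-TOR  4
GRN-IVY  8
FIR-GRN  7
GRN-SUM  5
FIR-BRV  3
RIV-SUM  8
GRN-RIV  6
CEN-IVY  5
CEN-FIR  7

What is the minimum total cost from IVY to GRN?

$8

Candidate routes:
IVY → CEN → GRN: 5+4 = 9
IVY → GRN: 8 = 8
The minimum is $8 via IVY → GRN.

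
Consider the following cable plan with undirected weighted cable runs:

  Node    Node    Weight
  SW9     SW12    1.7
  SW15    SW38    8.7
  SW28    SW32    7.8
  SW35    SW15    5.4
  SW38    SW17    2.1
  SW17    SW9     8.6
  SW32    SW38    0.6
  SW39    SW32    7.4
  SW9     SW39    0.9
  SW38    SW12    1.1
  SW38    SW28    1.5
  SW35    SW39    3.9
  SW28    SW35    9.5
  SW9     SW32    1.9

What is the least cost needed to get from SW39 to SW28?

Enumerating some paths:
SW39 - SW9 - SW12 - SW38 - SW28: 0.9+1.7+1.1+1.5 = 5.2
SW39 - SW9 - SW32 - SW38 - SW28: 0.9+1.9+0.6+1.5 = 4.9
The minimum is 4.9 via SW39 - SW9 - SW32 - SW38 - SW28.

4.9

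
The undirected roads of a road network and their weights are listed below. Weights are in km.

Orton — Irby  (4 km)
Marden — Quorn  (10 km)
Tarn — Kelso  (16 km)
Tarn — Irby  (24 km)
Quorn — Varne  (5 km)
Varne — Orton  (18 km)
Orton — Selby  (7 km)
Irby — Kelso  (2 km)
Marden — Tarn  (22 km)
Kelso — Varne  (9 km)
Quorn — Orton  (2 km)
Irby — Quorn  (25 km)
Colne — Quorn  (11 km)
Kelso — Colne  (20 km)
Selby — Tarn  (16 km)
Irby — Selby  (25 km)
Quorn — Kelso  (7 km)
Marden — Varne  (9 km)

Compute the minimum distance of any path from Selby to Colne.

20 km

Compare a few routes:
Selby → Orton → Quorn → Colne: 7+2+11 = 20
Selby → Orton → Quorn → Kelso → Colne: 7+2+7+20 = 36
Selby → Orton → Irby → Kelso → Quorn → Colne: 7+4+2+7+11 = 31
Selby → Orton → Irby → Kelso → Colne: 7+4+2+20 = 33
The minimum is 20 km via Selby → Orton → Quorn → Colne.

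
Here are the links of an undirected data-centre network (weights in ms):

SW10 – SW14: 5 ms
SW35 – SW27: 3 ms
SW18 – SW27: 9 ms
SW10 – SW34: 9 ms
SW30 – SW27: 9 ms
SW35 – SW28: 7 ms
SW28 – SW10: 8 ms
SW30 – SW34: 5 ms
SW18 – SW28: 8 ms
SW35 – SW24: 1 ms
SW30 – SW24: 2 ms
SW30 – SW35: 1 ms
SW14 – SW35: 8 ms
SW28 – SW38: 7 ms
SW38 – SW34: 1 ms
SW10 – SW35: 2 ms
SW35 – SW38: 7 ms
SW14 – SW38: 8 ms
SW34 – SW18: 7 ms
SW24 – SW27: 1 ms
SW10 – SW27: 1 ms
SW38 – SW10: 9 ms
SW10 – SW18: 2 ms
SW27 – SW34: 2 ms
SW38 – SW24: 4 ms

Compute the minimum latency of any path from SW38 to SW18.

6 ms

Enumerating some paths:
SW38 → SW24 → SW27 → SW10 → SW18: 4+1+1+2 = 8
SW38 → SW34 → SW18: 1+7 = 8
SW38 → SW34 → SW27 → SW10 → SW18: 1+2+1+2 = 6
Cheapest is SW38 → SW34 → SW27 → SW10 → SW18 at 6 ms.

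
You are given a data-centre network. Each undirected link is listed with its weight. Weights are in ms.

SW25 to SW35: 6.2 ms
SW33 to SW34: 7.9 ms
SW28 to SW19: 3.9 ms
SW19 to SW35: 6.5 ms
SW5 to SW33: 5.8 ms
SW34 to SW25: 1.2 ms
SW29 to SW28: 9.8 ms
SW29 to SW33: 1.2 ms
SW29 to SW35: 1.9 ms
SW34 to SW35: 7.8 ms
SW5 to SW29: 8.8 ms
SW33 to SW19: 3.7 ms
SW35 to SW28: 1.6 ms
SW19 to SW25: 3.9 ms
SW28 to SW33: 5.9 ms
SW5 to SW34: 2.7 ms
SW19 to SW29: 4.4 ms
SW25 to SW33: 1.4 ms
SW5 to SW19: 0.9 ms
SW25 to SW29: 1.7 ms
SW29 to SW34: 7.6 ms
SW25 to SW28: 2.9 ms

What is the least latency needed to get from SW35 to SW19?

Compare a few routes:
SW35 → SW28 → SW19: 1.6+3.9 = 5.5
SW35 → SW29 → SW19: 1.9+4.4 = 6.3
Cheapest is SW35 → SW28 → SW19 at 5.5 ms.

5.5 ms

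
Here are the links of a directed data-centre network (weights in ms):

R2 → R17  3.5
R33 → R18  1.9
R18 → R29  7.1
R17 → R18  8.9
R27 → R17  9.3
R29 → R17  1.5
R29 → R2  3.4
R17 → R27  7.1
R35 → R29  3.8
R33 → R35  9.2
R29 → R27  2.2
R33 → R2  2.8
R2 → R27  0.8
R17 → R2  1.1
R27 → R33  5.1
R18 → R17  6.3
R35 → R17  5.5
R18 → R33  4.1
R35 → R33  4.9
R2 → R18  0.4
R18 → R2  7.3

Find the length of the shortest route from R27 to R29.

Compare a few routes:
R27 - R33 - R2 - R18 - R29: 5.1+2.8+0.4+7.1 = 15.4
R27 - R17 - R2 - R18 - R29: 9.3+1.1+0.4+7.1 = 17.9
R27 - R33 - R18 - R29: 5.1+1.9+7.1 = 14.1
R27 - R33 - R35 - R29: 5.1+9.2+3.8 = 18.1
Cheapest is R27 - R33 - R18 - R29 at 14.1 ms.

14.1 ms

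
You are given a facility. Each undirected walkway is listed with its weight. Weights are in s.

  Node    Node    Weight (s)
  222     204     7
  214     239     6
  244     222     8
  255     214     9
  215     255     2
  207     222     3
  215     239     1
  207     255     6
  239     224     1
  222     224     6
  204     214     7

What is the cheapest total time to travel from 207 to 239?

9 s

Enumerating some paths:
207 → 255 → 215 → 239: 6+2+1 = 9
207 → 222 → 224 → 239: 3+6+1 = 10
207 → 255 → 214 → 239: 6+9+6 = 21
Cheapest is 207 → 255 → 215 → 239 at 9 s.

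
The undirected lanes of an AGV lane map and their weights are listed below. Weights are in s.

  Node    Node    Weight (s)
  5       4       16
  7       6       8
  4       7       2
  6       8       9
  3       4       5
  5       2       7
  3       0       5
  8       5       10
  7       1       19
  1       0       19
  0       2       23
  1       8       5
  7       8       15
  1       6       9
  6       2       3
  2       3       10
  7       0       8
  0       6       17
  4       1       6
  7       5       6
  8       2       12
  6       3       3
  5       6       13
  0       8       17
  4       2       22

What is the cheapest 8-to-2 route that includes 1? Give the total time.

Best 8 to 1: 8 → 1 costing 5
Shortest 1→2: 1 → 6 → 2 = 12
Total via 1: 5 + 12 = 17 s.

17 s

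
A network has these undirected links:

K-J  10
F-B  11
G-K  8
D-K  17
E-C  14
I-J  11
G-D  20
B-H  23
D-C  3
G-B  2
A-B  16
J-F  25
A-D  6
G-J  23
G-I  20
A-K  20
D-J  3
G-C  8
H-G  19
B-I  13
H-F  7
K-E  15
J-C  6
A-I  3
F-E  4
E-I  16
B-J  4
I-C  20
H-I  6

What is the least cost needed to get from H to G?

Compare a few routes:
H–F–B–G: 7+11+2 = 20
H–G: 19 = 19
The minimum is 19 via H–G.

19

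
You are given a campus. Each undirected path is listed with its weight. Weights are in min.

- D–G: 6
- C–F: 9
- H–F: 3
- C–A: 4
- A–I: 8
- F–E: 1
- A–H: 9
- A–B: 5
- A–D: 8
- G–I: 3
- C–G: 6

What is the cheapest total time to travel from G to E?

16 min

Shortest distances from G:
G: 0
I: 3  (via G)
C: 6  (via G)
D: 6  (via G)
A: 10  (via C)
B: 15  (via A)
F: 15  (via C)
E: 16  (via F)
Shortest route: G → C → F → E = 16 min.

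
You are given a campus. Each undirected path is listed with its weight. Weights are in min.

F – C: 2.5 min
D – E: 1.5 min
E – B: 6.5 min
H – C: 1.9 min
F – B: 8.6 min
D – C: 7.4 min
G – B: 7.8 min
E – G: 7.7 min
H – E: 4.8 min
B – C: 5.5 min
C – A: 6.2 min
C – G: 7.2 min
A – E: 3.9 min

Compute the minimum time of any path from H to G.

9.1 min

Enumerating some paths:
H - C - G: 1.9+7.2 = 9.1
H - E - G: 4.8+7.7 = 12.5
The minimum is 9.1 min via H - C - G.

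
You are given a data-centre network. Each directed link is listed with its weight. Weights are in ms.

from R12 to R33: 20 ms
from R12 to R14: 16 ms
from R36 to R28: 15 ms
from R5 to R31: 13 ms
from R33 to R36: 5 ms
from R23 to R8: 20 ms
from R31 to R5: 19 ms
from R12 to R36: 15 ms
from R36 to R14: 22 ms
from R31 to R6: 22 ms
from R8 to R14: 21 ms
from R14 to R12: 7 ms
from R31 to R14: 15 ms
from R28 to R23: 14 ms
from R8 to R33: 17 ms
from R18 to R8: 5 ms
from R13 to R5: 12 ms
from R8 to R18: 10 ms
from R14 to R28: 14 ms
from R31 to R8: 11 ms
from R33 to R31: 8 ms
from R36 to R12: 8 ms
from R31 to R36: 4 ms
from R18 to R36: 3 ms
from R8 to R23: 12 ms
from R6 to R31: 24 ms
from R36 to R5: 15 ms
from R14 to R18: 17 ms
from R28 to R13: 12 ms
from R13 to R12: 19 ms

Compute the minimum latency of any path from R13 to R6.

Compare a few routes:
R13–R12–R33–R31–R6: 19+20+8+22 = 69
R13–R5–R31–R6: 12+13+22 = 47
R13–R12–R36–R5–R31–R6: 19+15+15+13+22 = 84
The minimum is 47 ms via R13–R5–R31–R6.

47 ms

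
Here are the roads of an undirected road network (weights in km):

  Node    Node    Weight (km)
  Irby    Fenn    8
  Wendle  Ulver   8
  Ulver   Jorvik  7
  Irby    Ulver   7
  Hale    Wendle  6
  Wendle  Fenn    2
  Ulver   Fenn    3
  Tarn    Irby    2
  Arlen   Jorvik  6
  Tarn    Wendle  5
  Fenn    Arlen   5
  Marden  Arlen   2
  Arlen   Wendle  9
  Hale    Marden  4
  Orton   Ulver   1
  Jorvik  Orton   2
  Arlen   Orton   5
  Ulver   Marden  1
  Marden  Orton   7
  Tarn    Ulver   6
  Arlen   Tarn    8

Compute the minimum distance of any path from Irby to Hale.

12 km

Candidate routes:
Irby → Tarn → Wendle → Hale: 2+5+6 = 13
Irby → Tarn → Ulver → Marden → Hale: 2+6+1+4 = 13
Irby → Ulver → Marden → Hale: 7+1+4 = 12
Cheapest is Irby → Ulver → Marden → Hale at 12 km.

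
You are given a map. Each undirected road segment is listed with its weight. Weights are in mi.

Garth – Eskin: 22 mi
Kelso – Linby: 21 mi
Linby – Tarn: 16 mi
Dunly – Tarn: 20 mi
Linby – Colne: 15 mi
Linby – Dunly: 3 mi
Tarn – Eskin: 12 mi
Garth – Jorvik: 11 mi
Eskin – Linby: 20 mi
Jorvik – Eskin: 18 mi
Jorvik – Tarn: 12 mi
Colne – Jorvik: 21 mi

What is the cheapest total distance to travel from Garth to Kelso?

Shortest distances from Garth:
Garth: 0
Jorvik: 11  (via Garth)
Eskin: 22  (via Garth)
Tarn: 23  (via Jorvik)
Colne: 32  (via Jorvik)
Linby: 39  (via Tarn)
Dunly: 42  (via Linby)
Kelso: 60  (via Linby)
Shortest route: Garth–Jorvik–Tarn–Linby–Kelso = 60 mi.

60 mi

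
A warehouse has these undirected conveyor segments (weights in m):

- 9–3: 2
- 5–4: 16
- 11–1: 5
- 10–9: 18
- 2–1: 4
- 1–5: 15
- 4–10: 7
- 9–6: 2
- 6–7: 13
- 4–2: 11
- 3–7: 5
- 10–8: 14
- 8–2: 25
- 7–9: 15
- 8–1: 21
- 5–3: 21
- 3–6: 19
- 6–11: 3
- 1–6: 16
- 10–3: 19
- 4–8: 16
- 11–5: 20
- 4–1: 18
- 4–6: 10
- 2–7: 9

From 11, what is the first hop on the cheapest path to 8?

1

Enumerating some paths:
11–6–4–10–8: 3+10+7+14 = 34
11–6–4–8: 3+10+16 = 29
11–1–2–8: 5+4+25 = 34
11–1–8: 5+21 = 26
Cheapest is 11–1–8 at 26 m.
So from 11 the first move is to 1.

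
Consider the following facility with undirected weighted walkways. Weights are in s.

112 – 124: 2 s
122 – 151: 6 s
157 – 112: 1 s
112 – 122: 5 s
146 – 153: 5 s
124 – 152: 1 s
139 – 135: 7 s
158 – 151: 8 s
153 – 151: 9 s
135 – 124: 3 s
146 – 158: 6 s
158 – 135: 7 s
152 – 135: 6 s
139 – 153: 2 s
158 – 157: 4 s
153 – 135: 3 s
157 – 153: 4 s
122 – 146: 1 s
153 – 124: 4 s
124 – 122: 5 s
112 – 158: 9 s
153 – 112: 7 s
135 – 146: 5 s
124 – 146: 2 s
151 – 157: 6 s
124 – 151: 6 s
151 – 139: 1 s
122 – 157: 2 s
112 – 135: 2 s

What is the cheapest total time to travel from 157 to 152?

4 s

Enumerating some paths:
157 - 112 - 135 - 124 - 152: 1+2+3+1 = 7
157 - 122 - 146 - 124 - 152: 2+1+2+1 = 6
157 - 112 - 124 - 152: 1+2+1 = 4
The minimum is 4 s via 157 - 112 - 124 - 152.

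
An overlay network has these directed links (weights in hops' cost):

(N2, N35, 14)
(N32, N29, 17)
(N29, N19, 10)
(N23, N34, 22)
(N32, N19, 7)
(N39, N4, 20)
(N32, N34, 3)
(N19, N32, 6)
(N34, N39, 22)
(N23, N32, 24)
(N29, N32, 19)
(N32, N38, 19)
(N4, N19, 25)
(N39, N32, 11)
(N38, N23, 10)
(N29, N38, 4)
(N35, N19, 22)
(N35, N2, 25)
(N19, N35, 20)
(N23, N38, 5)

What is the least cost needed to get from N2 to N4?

87 hops' cost

Settle nodes by increasing distance from N2:
N2: 0
N35: 14  (via N2)
N19: 36  (via N35)
N32: 42  (via N19)
N34: 45  (via N32)
N29: 59  (via N32)
N38: 61  (via N32)
N39: 67  (via N34)
N23: 71  (via N38)
N4: 87  (via N39)
Shortest route: N2 → N35 → N19 → N32 → N34 → N39 → N4 = 87 hops' cost.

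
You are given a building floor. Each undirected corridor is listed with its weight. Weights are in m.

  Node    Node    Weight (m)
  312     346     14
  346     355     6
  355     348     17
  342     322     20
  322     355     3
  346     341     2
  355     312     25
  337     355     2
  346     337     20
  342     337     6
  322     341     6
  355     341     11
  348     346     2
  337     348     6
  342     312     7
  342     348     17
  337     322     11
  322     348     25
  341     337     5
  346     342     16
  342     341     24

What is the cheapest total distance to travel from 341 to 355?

7 m

Running Dijkstra from 341:
341: 0
346: 2  (via 341)
348: 4  (via 346)
337: 5  (via 341)
322: 6  (via 341)
355: 7  (via 337)
Shortest route: 341–337–355 = 7 m.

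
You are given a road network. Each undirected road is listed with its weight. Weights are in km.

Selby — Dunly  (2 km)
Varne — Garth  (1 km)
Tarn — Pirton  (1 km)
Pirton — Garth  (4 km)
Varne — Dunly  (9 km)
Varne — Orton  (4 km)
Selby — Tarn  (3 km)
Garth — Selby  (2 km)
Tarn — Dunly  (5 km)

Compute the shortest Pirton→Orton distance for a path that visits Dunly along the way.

Best Pirton to Dunly: Pirton–Tarn–Dunly costing 6
Best Dunly to Orton: Dunly–Selby–Garth–Varne–Orton costing 9
Total via Dunly: 6 + 9 = 15 km.

15 km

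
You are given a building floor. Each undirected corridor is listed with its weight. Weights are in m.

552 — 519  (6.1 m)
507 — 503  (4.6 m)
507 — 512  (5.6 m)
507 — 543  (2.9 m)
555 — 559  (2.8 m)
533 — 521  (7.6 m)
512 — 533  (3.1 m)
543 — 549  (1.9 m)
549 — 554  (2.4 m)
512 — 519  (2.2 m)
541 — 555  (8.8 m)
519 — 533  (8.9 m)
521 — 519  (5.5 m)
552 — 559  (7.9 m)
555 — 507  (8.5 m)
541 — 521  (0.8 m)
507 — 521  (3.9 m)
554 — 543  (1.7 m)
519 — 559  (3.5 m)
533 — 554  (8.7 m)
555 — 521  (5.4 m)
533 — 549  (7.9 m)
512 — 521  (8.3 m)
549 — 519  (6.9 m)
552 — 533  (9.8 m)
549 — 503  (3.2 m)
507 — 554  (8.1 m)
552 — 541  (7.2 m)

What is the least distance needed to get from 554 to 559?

Compare a few routes:
554 → 549 → 519 → 559: 2.4+6.9+3.5 = 12.8
554 → 543 → 507 → 512 → 519 → 559: 1.7+2.9+5.6+2.2+3.5 = 15.9
554 → 543 → 549 → 519 → 559: 1.7+1.9+6.9+3.5 = 14
The minimum is 12.8 m via 554 → 549 → 519 → 559.

12.8 m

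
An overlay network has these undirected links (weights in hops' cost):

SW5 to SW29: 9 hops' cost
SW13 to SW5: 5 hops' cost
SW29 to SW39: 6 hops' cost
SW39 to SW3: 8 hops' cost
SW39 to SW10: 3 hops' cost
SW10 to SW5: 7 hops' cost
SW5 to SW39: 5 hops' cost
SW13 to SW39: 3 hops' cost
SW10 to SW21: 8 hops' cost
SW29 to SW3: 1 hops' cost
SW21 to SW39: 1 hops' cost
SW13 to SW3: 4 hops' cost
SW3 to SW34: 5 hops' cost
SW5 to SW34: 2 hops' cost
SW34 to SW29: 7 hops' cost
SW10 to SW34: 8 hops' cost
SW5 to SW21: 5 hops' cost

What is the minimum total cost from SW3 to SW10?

10 hops' cost

Shortest distances from SW3:
SW3: 0
SW29: 1  (via SW3)
SW13: 4  (via SW3)
SW34: 5  (via SW3)
SW39: 7  (via SW29)
SW5: 7  (via SW34)
SW21: 8  (via SW39)
SW10: 10  (via SW39)
Shortest route: SW3–SW29–SW39–SW10 = 10 hops' cost.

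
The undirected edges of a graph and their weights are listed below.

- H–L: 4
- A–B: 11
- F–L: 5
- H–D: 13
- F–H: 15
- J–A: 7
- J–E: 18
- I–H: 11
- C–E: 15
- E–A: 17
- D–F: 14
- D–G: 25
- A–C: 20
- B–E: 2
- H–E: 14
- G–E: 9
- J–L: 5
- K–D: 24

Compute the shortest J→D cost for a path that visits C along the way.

69

Best J to C: J → A → C costing 27
Shortest C→D: C → E → H → D = 42
Total via C: 27 + 42 = 69.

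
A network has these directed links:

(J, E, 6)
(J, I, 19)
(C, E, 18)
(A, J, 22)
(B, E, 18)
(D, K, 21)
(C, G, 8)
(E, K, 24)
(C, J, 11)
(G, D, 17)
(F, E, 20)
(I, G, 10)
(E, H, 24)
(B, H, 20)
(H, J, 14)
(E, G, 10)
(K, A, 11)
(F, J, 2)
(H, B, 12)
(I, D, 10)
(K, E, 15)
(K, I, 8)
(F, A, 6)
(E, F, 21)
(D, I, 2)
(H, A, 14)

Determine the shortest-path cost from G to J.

Enumerating some paths:
G → D → K → E → F → A → J: 17+21+15+21+6+22 = 102
G → D → K → A → J: 17+21+11+22 = 71
G → D → K → E → H → J: 17+21+15+24+14 = 91
G → D → K → E → F → J: 17+21+15+21+2 = 76
The minimum is 71 via G → D → K → A → J.

71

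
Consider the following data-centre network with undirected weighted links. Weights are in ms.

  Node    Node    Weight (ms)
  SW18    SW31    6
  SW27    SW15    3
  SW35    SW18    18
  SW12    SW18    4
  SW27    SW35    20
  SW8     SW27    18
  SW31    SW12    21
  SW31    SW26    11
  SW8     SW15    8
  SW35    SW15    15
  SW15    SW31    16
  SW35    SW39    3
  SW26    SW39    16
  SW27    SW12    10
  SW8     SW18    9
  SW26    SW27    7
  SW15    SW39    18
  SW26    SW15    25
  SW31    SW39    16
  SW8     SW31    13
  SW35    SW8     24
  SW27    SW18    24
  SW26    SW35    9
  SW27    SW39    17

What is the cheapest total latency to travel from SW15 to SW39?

18 ms

Candidate routes:
SW15–SW27–SW39: 3+17 = 20
SW15–SW39: 18 = 18
SW15–SW27–SW26–SW35–SW39: 3+7+9+3 = 22
The minimum is 18 ms via SW15–SW39.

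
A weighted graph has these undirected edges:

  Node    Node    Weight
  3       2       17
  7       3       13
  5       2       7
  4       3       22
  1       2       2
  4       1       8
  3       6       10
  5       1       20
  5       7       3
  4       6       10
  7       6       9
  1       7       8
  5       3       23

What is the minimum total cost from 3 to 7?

Shortest distances from 3:
3: 0
6: 10  (via 3)
7: 13  (via 3)
Shortest route: 3 → 7 = 13.

13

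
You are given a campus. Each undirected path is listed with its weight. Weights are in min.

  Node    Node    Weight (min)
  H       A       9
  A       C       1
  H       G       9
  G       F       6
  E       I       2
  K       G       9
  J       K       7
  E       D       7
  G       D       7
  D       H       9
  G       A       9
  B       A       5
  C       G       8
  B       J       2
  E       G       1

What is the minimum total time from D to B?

21 min

Candidate routes:
D - G - A - B: 7+9+5 = 21
D - E - G - C - A - B: 7+1+8+1+5 = 22
Cheapest is D - G - A - B at 21 min.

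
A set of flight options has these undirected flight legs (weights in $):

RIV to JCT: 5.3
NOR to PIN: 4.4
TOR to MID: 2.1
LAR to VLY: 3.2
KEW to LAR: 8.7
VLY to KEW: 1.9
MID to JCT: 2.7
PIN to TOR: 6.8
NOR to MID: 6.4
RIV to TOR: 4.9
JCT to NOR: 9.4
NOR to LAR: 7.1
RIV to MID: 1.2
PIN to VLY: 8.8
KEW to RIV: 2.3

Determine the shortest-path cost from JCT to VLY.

$8.1

Compare a few routes:
JCT - RIV - KEW - VLY: 5.3+2.3+1.9 = 9.5
JCT - MID - RIV - KEW - VLY: 2.7+1.2+2.3+1.9 = 8.1
JCT - MID - TOR - RIV - KEW - VLY: 2.7+2.1+4.9+2.3+1.9 = 13.9
The minimum is $8.1 via JCT - MID - RIV - KEW - VLY.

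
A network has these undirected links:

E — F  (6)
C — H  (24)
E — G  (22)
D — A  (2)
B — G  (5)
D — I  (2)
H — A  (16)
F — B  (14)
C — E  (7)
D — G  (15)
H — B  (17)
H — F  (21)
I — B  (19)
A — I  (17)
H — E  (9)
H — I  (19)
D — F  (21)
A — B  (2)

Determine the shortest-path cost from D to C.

31

Shortest distances from D:
D: 0
A: 2  (via D)
I: 2  (via D)
B: 4  (via A)
G: 9  (via B)
F: 18  (via B)
H: 18  (via A)
E: 24  (via F)
C: 31  (via E)
Shortest route: D–A–B–F–E–C = 31.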